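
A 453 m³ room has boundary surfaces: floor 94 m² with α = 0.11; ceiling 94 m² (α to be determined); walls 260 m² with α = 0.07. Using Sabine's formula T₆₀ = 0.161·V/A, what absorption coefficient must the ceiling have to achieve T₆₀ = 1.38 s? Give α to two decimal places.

0.26

Required total absorption A = 0.161·453/1.38 = 52.85 m².
Absorption from the other surfaces = 94·0.11 + 260·0.07 = 28.54 m², so the ceiling must supply 24.31 m² over 94 m².
α = 24.31/94 = 0.259.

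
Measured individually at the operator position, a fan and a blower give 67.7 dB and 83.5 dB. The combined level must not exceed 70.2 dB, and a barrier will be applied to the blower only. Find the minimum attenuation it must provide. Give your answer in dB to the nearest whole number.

17 dB

Everything except the blower sums to 10^(67.7/10) = 5.888e+06 in linear terms, 67.70 dB.
To meet 70.2 dB overall, the treated blower may contribute at most 10^(70.2/10) − 5.888e+06 = 4.583e+06, i.e. 66.61 dB.
So the blower must be reduced from 83.5 to 66.61 dB: IL = 16.89 dB.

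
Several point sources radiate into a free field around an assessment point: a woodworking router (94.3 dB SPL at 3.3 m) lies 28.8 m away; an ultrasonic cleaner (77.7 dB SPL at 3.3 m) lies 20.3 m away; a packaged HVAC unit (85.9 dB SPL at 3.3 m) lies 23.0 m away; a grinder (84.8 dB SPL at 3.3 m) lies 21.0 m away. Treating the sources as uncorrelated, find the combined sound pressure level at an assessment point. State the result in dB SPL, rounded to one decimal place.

Apply inverse-square spreading to bring every level to the receiver, then sum 10^(L/10).
woodworking router: 94.3 − 20·log₁₀(28.8/3.3) = 94.3 − 18.82 = 75.48 dB SPL.
ultrasonic cleaner: 77.7 − 20·log₁₀(20.3/3.3) = 77.7 − 15.78 = 61.92 dB SPL.
packaged HVAC unit: 85.9 − 20·log₁₀(23.0/3.3) = 85.9 − 16.86 = 69.04 dB SPL.
grinder: 84.8 − 20·log₁₀(21.0/3.3) = 84.8 − 16.07 = 68.73 dB SPL.
Σ 10^(L/10) = 5.236e+07 → L_total = 10·log₁₀(5.236e+07) = 77.19 dB SPL.

77.2 dB SPL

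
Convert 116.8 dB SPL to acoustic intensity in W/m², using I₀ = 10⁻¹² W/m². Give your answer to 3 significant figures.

0.479 W/m²

I/I₀ = 10^(116.8/10) = 4.786e+11, so I = 4.786e+11 × 10⁻¹² W/m².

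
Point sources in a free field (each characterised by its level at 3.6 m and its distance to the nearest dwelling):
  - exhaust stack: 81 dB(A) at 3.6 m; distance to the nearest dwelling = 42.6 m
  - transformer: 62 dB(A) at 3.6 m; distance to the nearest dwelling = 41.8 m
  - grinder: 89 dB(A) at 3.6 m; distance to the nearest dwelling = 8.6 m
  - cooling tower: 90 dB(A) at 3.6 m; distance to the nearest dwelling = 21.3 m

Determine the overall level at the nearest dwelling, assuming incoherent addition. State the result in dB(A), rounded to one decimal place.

82.3 dB(A)

First find each source's level at the receiver (point-source: −20·log₁₀(r/r_ref)), then combine on an intensity basis.
exhaust stack: 81 − 20·log₁₀(42.6/3.6) = 81 − 21.46 = 59.54 dB(A).
transformer: 62 − 20·log₁₀(41.8/3.6) = 62 − 21.30 = 40.70 dB(A).
grinder: 89 − 20·log₁₀(8.6/3.6) = 89 − 7.56 = 81.44 dB(A).
cooling tower: 90 − 20·log₁₀(21.3/3.6) = 90 − 15.44 = 74.56 dB(A).
Σ 10^(L/10) = 1.687e+08 → L_total = 10·log₁₀(1.687e+08) = 82.27 dB(A).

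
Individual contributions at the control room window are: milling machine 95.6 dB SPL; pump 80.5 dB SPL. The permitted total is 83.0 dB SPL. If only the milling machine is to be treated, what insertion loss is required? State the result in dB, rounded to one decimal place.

16.2 dB

Fixed contribution from the other source: Σ 10^(L/10) = 10^(80.5/10) = 1.122e+08 (80.50 dB SPL).
The limit corresponds to 10^(83.0/10) = 1.995e+08; subtracting the fixed part leaves 8.732e+07 for the milling machine, i.e. 79.41 dB SPL.
Required insertion loss = 95.6 − 79.41 = 16.19 dB.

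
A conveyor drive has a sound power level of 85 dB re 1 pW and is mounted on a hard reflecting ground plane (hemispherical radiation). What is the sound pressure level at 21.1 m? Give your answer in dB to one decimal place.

50.5 dB

L_p = L_w − 10·log₁₀(2π·r²) with r = 21.1 m.
2π·r² = 2797 m², 10·log₁₀ of that is 34.467 dB.
L_p = 85 − 34.467 = 50.53 dB.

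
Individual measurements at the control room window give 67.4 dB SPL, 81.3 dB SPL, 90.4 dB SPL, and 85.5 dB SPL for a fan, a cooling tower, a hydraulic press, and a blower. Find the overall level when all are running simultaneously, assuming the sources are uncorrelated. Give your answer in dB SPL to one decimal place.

Incoherent sources combine by intensity addition: L_total = 10·log₁₀(Σ 10^(L_i/10)).
Σ 10^(L/10) = 10^(67.4/10) + 10^(81.3/10) + 10^(90.4/10) + 10^(85.5/10) = 1.592e+09.
L_total = 10·log₁₀(1.592e+09) = 92.02 dB SPL.

92.0 dB SPL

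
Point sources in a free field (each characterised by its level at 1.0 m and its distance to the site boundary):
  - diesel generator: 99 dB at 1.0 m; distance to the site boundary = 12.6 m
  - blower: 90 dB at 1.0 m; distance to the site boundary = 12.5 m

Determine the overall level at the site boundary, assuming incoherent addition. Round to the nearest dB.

78 dB

First find each source's level at the receiver (point-source: −20·log₁₀(r/r_ref)), then combine on an intensity basis.
diesel generator: 99 − 20·log₁₀(12.6/1.0) = 99 − 22.01 = 76.99 dB.
blower: 90 − 20·log₁₀(12.5/1.0) = 90 − 21.94 = 68.06 dB.
Σ 10^(L/10) = 5.643e+07 → L_total = 10·log₁₀(5.643e+07) = 77.52 dB.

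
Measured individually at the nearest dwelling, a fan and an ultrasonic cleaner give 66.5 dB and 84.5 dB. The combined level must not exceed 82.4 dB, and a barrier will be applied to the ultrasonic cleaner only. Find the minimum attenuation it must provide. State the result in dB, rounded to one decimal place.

2.2 dB

Everything except the ultrasonic cleaner sums to 10^(66.5/10) = 4.467e+06 in linear terms, 66.50 dB.
The limit corresponds to 10^(82.4/10) = 1.738e+08; subtracting the fixed part leaves 1.693e+08 for the ultrasonic cleaner, i.e. 82.29 dB.
So the ultrasonic cleaner must be reduced from 84.5 to 82.29 dB: IL = 2.21 dB.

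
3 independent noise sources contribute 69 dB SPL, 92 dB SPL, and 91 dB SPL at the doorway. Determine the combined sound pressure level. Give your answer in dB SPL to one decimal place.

94.6 dB SPL

For uncorrelated sources the intensities add, so convert each level to linear form, sum, and take 10·log₁₀ of the total.
Σ 10^(L/10) = 10^(69/10) + 10^(92/10) + 10^(91/10) = 2.852e+09.
L_total = 10·log₁₀(2.852e+09) = 94.55 dB SPL.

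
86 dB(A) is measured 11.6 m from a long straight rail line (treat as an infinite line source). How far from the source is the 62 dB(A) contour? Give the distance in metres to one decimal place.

2913.8 m

Line-source spreading drops the level by 10·log₁₀(r₂/r₁); inverting, r₂/r₁ = 10^(ΔL/10).
r₂ = 11.6·10^((86−62)/10) = 11.6·10^(24.0/10) = 2913.79 m.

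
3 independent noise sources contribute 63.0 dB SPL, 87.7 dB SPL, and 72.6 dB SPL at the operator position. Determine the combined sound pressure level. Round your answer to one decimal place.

Incoherent sources combine by intensity addition: L_total = 10·log₁₀(Σ 10^(L_i/10)).
Σ 10^(L/10) = 10^(63.0/10) + 10^(87.7/10) + 10^(72.6/10) = 6.090e+08.
L_total = 10·log₁₀(6.090e+08) = 87.85 dB SPL.

87.8 dB SPL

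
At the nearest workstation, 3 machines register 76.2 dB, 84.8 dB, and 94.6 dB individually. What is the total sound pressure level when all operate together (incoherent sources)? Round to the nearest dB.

Incoherent sources combine by intensity addition: L_total = 10·log₁₀(Σ 10^(L_i/10)).
Σ 10^(L/10) = 10^(76.2/10) + 10^(84.8/10) + 10^(94.6/10) = 3.228e+09.
L_total = 10·log₁₀(3.228e+09) = 95.09 dB.

95 dB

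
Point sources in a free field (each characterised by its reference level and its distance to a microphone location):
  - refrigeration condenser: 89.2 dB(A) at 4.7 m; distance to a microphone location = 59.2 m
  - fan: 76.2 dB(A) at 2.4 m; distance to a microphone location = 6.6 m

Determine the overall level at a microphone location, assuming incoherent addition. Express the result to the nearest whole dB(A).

First find each source's level at the receiver (point-source: −20·log₁₀(r/r_ref)), then combine on an intensity basis.
refrigeration condenser: 89.2 − 20·log₁₀(59.2/4.7) = 89.2 − 22.00 = 67.20 dB(A).
fan: 76.2 − 20·log₁₀(6.6/2.4) = 76.2 − 8.79 = 67.41 dB(A).
Σ 10^(L/10) = 1.075e+07 → L_total = 10·log₁₀(1.075e+07) = 70.32 dB(A).

70 dB(A)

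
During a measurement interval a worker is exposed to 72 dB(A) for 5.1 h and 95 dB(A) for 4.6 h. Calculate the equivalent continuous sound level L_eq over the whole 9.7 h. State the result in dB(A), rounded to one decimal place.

91.8 dB(A)

L_eq = 10·log₁₀[(1/T)·Σ tᵢ·10^(Lᵢ/10)] with T = 9.7 h.
Σ tᵢ·10^(Lᵢ/10) = 5.1·10^(72/10) + 4.6·10^(95/10) = 1.463e+10.
L_eq = 10·log₁₀(1.463e+10/9.7) = 91.78 dB(A).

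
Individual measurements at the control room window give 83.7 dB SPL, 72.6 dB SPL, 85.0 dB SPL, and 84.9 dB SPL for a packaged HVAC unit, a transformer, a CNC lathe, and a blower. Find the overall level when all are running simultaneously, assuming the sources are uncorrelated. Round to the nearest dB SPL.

For uncorrelated sources the intensities add, so convert each level to linear form, sum, and take 10·log₁₀ of the total.
Σ 10^(L/10) = 10^(83.7/10) + 10^(72.6/10) + 10^(85.0/10) + 10^(84.9/10) = 8.779e+08.
L_total = 10·log₁₀(8.779e+08) = 89.43 dB SPL.

89 dB SPL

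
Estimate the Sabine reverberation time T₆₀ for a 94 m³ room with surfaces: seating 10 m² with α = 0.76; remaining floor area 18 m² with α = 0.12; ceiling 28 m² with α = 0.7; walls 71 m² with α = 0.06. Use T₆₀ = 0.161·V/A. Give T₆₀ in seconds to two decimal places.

A = Σ Sᵢαᵢ = 10·0.76 + 18·0.12 + 28·0.7 + 71·0.06 = 33.62 m².
T₆₀ = 0.161·V/A = 0.161·94/33.62 = 0.450 s.

0.45 s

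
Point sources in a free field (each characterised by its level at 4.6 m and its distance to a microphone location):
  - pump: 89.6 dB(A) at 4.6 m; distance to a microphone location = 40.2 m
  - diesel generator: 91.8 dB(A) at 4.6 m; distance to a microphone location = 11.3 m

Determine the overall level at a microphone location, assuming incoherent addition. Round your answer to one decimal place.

84.2 dB(A)

Propagate each source to the receiver with L = L_ref − 20·log₁₀(r/r_ref), then add intensities.
pump: 89.6 − 20·log₁₀(40.2/4.6) = 89.6 − 18.83 = 70.77 dB(A).
diesel generator: 91.8 − 20·log₁₀(11.3/4.6) = 91.8 − 7.81 = 83.99 dB(A).
Σ 10^(L/10) = 2.628e+08 → L_total = 10·log₁₀(2.628e+08) = 84.20 dB(A).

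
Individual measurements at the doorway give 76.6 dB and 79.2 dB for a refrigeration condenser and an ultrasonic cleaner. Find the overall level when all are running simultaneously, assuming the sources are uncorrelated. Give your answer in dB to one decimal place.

Incoherent sources combine by intensity addition: L_total = 10·log₁₀(Σ 10^(L_i/10)).
Σ 10^(L/10) = 10^(76.6/10) + 10^(79.2/10) = 1.289e+08.
L_total = 10·log₁₀(1.289e+08) = 81.10 dB.

81.1 dB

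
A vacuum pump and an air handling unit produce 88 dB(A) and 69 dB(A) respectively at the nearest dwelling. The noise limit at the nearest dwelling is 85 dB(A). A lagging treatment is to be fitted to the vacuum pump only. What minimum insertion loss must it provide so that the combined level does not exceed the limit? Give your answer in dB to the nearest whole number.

3 dB

Fixed contribution from the other source: Σ 10^(L/10) = 10^(69/10) = 7.943e+06 (69.00 dB(A)).
To meet 85 dB(A) overall, the treated vacuum pump may contribute at most 10^(85/10) − 7.943e+06 = 3.083e+08, i.e. 84.89 dB(A).
Required insertion loss = 88 − 84.89 = 3.11 dB.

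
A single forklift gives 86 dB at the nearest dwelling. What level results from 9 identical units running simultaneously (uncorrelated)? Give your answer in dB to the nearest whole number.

96 dB

N identical incoherent sources raise the level by 10·log₁₀ N.
L_total = 86 + 10·log₁₀(9) = 86 + 9.542 = 95.54 dB.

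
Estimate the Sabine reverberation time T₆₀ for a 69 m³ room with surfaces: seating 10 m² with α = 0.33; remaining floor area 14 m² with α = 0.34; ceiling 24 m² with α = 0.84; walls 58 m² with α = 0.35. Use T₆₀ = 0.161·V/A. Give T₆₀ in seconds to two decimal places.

Summing Sᵢαᵢ: 10·0.33 + 14·0.34 + 24·0.84 + 58·0.35 = 48.52 m².
T₆₀ = 0.161·V/A = 0.161·69/48.52 = 0.229 s.

0.23 s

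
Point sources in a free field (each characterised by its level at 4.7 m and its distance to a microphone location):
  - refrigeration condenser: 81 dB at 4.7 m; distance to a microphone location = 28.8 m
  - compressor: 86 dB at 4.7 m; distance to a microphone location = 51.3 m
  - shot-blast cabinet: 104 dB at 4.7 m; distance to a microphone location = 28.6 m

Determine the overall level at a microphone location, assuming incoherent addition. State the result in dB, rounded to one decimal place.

88.4 dB

Propagate each source to the receiver with L = L_ref − 20·log₁₀(r/r_ref), then add intensities.
refrigeration condenser: 81 − 20·log₁₀(28.8/4.7) = 81 − 15.75 = 65.25 dB.
compressor: 86 − 20·log₁₀(51.3/4.7) = 86 − 20.76 = 65.24 dB.
shot-blast cabinet: 104 − 20·log₁₀(28.6/4.7) = 104 − 15.69 = 88.31 dB.
Σ 10^(L/10) = 6.851e+08 → L_total = 10·log₁₀(6.851e+08) = 88.36 dB.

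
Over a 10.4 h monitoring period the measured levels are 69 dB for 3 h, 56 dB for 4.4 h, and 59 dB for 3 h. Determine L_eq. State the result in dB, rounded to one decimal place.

64.3 dB

L_eq = 10·log₁₀[(1/T)·Σ tᵢ·10^(Lᵢ/10)] with T = 10.4 h.
Σ tᵢ·10^(Lᵢ/10) = 3·10^(69/10) + 4.4·10^(56/10) + 3·10^(59/10) = 2.796e+07.
L_eq = 10·log₁₀(2.796e+07/10.4) = 64.30 dB.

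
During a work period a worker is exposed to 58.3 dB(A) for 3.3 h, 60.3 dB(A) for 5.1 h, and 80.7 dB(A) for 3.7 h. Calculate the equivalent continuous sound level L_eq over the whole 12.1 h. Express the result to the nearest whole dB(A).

76 dB(A)

The energy average is taken in the linear domain: L_eq = 10·log₁₀[(Σ tᵢ·10^(Lᵢ/10))/T], T = 12.1 h.
Σ tᵢ·10^(Lᵢ/10) = 3.3·10^(58.3/10) + 5.1·10^(60.3/10) + 3.7·10^(80.7/10) = 4.424e+08.
L_eq = 10·log₁₀(4.424e+08/12.1) = 75.63 dB(A).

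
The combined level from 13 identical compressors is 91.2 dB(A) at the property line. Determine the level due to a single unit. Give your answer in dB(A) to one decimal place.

For N identical incoherent sources L_total = L₁ + 10·log₁₀ N, so L₁ = 91.2 − 10·log₁₀(13) = 91.2 − 11.139.

80.1 dB(A)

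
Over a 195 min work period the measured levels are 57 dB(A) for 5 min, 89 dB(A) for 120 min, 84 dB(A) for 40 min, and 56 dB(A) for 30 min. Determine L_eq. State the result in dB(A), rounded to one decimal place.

87.3 dB(A)

L_eq = 10·log₁₀[(1/T)·Σ tᵢ·10^(Lᵢ/10)] with T = 195 min.
Σ tᵢ·10^(Lᵢ/10) = 5·10^(57/10) + 120·10^(89/10) + 40·10^(84/10) + 30·10^(56/10) = 1.054e+11.
L_eq = 10·log₁₀(1.054e+11/195) = 87.33 dB(A).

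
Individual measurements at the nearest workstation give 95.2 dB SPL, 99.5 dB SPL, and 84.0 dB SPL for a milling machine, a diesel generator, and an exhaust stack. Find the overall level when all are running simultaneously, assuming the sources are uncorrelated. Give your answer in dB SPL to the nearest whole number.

101 dB SPL

For uncorrelated sources the intensities add, so convert each level to linear form, sum, and take 10·log₁₀ of the total.
Σ 10^(L/10) = 10^(95.2/10) + 10^(99.5/10) + 10^(84.0/10) = 1.248e+10.
L_total = 10·log₁₀(1.248e+10) = 100.96 dB SPL.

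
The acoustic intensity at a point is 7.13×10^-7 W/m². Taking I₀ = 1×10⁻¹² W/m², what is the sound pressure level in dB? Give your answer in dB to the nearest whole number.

L = 10·log₁₀(I/I₀) = 10·log₁₀(7.13×10^-7/10⁻¹²) = 10·log₁₀(7.13×10^5).
L = 10·(0.8531 + 5) = 58.53 dB.

59 dB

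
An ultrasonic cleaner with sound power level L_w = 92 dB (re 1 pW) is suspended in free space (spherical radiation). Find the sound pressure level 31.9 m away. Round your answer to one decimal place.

50.9 dB

Free-field spherical radiation: L_p = L_w − 10·log₁₀(4π·r²), r = 31.9 m.
4π·r² = 1.279e+04 m², 10·log₁₀ of that is 41.068 dB.
L_p = 92 − 41.068 = 50.93 dB.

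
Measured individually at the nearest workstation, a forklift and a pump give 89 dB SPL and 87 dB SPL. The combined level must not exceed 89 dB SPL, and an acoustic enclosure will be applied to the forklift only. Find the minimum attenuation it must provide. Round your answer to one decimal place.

4.3 dB

Everything except the forklift sums to 10^(87/10) = 5.012e+08 in linear terms, 87.00 dB SPL.
The limit corresponds to 10^(89/10) = 7.943e+08; subtracting the fixed part leaves 2.931e+08 for the forklift, i.e. 84.67 dB SPL.
Required insertion loss = 89 − 84.67 = 4.33 dB.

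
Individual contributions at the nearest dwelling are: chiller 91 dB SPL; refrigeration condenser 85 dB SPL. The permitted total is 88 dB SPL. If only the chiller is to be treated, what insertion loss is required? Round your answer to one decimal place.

6.0 dB

Everything except the chiller sums to 10^(85/10) = 3.162e+08 in linear terms, 85.00 dB SPL.
The limit corresponds to 10^(88/10) = 6.310e+08; subtracting the fixed part leaves 3.147e+08 for the chiller, i.e. 84.98 dB SPL.
So the chiller must be reduced from 91 to 84.98 dB SPL: IL = 6.02 dB.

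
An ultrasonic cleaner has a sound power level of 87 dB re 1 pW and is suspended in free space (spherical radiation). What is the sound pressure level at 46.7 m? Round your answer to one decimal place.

L_p = L_w − 10·log₁₀(4π·r²) with r = 46.7 m.
4π·r² = 2.741e+04 m², 10·log₁₀ of that is 44.378 dB.
L_p = 87 − 44.378 = 42.62 dB.

42.6 dB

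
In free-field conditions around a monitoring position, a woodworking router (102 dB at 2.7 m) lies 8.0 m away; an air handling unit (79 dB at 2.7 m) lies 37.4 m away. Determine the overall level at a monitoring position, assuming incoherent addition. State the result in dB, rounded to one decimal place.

92.6 dB

Propagate each source to the receiver with L = L_ref − 20·log₁₀(r/r_ref), then add intensities.
woodworking router: 102 − 20·log₁₀(8.0/2.7) = 102 − 9.43 = 92.57 dB.
air handling unit: 79 − 20·log₁₀(37.4/2.7) = 79 − 22.83 = 56.17 dB.
Σ 10^(L/10) = 1.806e+09 → L_total = 10·log₁₀(1.806e+09) = 92.57 dB.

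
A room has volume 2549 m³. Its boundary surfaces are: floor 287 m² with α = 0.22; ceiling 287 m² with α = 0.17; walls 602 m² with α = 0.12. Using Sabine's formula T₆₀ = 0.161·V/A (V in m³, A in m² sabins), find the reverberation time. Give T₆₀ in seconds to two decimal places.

A = Σ Sᵢαᵢ = 287·0.22 + 287·0.17 + 602·0.12 = 184.17 m².
T₆₀ = 0.161 × 2549 / 184.17 = 2.228 s.

2.23 s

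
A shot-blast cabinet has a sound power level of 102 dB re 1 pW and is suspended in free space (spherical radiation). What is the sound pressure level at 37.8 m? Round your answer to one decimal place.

59.5 dB

The power spreads over a sphere of area 4π·r², so L_p = L_w − 10·log₁₀(4π·r²).
4π·r² = 1.796e+04 m², 10·log₁₀ of that is 42.542 dB.
L_p = 102 − 42.542 = 59.46 dB.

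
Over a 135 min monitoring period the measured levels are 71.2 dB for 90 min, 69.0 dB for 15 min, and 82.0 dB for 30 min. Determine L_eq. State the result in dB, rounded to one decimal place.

The energy average is taken in the linear domain: L_eq = 10·log₁₀[(Σ tᵢ·10^(Lᵢ/10))/T], T = 135 min.
Σ tᵢ·10^(Lᵢ/10) = 90·10^(71.2/10) + 15·10^(69.0/10) + 30·10^(82.0/10) = 6.060e+09.
L_eq = 10·log₁₀(6.060e+09/135) = 76.52 dB.

76.5 dB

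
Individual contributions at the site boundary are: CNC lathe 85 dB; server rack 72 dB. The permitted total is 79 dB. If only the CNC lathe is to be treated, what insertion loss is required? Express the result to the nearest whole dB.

7 dB

The untreated sources together contribute 10^(72/10) = 1.585e+07, i.e. 72.00 dB.
To meet 79 dB overall, the treated CNC lathe may contribute at most 10^(79/10) − 1.585e+07 = 6.358e+07, i.e. 78.03 dB.
So the CNC lathe must be reduced from 85 to 78.03 dB: IL = 6.97 dB.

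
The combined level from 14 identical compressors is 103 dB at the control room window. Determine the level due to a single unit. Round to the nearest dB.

92 dB

14 equal contributions raise the level by 10·log₁₀ 14 = 11.461 dB, so each unit alone gives 103 − 11.461.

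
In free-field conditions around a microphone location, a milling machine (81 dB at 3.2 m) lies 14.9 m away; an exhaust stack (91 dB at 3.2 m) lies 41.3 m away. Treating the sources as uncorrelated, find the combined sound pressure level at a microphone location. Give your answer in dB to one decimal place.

First find each source's level at the receiver (point-source: −20·log₁₀(r/r_ref)), then combine on an intensity basis.
milling machine: 81 − 20·log₁₀(14.9/3.2) = 81 − 13.36 = 67.64 dB.
exhaust stack: 91 − 20·log₁₀(41.3/3.2) = 91 − 22.22 = 68.78 dB.
Σ 10^(L/10) = 1.336e+07 → L_total = 10·log₁₀(1.336e+07) = 71.26 dB.

71.3 dB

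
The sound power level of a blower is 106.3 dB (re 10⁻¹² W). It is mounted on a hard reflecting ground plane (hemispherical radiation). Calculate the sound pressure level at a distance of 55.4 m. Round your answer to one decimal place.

L_p = L_w − 10·log₁₀(2π·r²) with r = 55.4 m.
2π·r² = 1.928e+04 m², 10·log₁₀ of that is 42.852 dB.
L_p = 106.3 − 42.852 = 63.45 dB.

63.4 dB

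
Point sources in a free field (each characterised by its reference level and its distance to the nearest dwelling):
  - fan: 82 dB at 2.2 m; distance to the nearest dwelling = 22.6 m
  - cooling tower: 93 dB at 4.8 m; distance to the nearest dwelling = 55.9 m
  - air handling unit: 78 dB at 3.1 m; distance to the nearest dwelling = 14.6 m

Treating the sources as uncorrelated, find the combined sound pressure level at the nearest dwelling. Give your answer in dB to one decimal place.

72.8 dB

First find each source's level at the receiver (point-source: −20·log₁₀(r/r_ref)), then combine on an intensity basis.
fan: 82 − 20·log₁₀(22.6/2.2) = 82 − 20.23 = 61.77 dB.
cooling tower: 93 − 20·log₁₀(55.9/4.8) = 93 − 21.32 = 71.68 dB.
air handling unit: 78 − 20·log₁₀(14.6/3.1) = 78 − 13.46 = 64.54 dB.
Σ 10^(L/10) = 1.906e+07 → L_total = 10·log₁₀(1.906e+07) = 72.80 dB.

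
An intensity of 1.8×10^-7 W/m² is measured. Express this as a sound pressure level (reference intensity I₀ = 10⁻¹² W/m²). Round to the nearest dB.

53 dB

I/I₀ = 1.8×10^-7/10⁻¹² = 1.8×10^5, and L = 10·log₁₀(I/I₀).
L = 10·(0.2553 + 5) = 52.55 dB.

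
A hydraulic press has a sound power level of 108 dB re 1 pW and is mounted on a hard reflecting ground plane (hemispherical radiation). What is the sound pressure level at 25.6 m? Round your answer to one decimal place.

The power spreads over a hemisphere of area 2π·r², so L_p = L_w − 10·log₁₀(2π·r²).
2π·r² = 4118 m², 10·log₁₀ of that is 36.147 dB.
L_p = 108 − 36.147 = 71.85 dB.

71.9 dB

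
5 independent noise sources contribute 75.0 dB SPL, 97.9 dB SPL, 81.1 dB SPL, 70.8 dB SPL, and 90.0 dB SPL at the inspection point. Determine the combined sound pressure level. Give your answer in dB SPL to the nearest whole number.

For uncorrelated sources the intensities add, so convert each level to linear form, sum, and take 10·log₁₀ of the total.
Σ 10^(L/10) = 10^(75.0/10) + 10^(97.9/10) + 10^(81.1/10) + 10^(70.8/10) + 10^(90.0/10) = 7.338e+09.
L_total = 10·log₁₀(7.338e+09) = 98.66 dB SPL.

99 dB SPL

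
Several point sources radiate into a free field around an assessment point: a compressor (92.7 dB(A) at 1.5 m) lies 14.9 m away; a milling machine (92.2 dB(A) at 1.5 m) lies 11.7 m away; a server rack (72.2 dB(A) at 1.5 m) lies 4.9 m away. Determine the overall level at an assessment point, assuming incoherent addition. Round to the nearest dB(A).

First find each source's level at the receiver (point-source: −20·log₁₀(r/r_ref)), then combine on an intensity basis.
compressor: 92.7 − 20·log₁₀(14.9/1.5) = 92.7 − 19.94 = 72.76 dB(A).
milling machine: 92.2 − 20·log₁₀(11.7/1.5) = 92.2 − 17.84 = 74.36 dB(A).
server rack: 72.2 − 20·log₁₀(4.9/1.5) = 72.2 − 10.28 = 61.92 dB(A).
Σ 10^(L/10) = 4.770e+07 → L_total = 10·log₁₀(4.770e+07) = 76.79 dB(A).

77 dB(A)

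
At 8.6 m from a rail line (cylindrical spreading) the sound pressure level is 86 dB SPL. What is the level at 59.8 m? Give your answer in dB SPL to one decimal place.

77.6 dB SPL

Cylindrical spreading from a line source gives a 10·log₁₀(r₂/r₁) drop.
L₂ = 86 − 10·log₁₀(59.8/8.6) = 86 − 8.422 = 77.58 dB SPL.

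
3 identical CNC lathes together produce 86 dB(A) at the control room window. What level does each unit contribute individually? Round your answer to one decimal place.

81.2 dB(A)

3 equal contributions raise the level by 10·log₁₀ 3 = 4.771 dB, so each unit alone gives 86 − 4.771.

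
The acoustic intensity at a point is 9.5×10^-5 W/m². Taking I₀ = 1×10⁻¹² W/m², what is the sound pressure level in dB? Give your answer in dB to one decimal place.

L = 10·log₁₀(I/I₀) = 10·log₁₀(9.5×10^-5/10⁻¹²) = 10·log₁₀(9.5×10^7).
L = 10·(0.9777 + 7) = 79.78 dB.

79.8 dB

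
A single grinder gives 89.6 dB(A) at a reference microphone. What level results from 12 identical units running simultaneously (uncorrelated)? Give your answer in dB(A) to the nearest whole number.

100 dB(A)

With 12 equal, uncorrelated contributions the intensity is 12× that of one unit, giving a rise of 10·log₁₀ 12.
L_total = 89.6 + 10·log₁₀(12) = 89.6 + 10.792 = 100.39 dB(A).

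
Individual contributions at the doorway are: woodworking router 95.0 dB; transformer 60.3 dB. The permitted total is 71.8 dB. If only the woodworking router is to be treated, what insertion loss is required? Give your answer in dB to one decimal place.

The untreated sources together contribute 10^(60.3/10) = 1.072e+06, i.e. 60.30 dB.
The limit corresponds to 10^(71.8/10) = 1.514e+07; subtracting the fixed part leaves 1.406e+07 for the woodworking router, i.e. 71.48 dB.
Required insertion loss = 95.0 − 71.48 = 23.52 dB.

23.5 dB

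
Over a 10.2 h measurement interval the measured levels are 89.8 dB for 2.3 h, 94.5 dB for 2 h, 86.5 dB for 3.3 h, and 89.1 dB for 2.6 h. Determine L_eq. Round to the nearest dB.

L_eq = 10·log₁₀[(1/T)·Σ tᵢ·10^(Lᵢ/10)] with T = 10.2 h.
Σ tᵢ·10^(Lᵢ/10) = 2.3·10^(89.8/10) + 2·10^(94.5/10) + 3.3·10^(86.5/10) + 2.6·10^(89.1/10) = 1.142e+10.
L_eq = 10·log₁₀(1.142e+10/10.2) = 90.49 dB.

90 dB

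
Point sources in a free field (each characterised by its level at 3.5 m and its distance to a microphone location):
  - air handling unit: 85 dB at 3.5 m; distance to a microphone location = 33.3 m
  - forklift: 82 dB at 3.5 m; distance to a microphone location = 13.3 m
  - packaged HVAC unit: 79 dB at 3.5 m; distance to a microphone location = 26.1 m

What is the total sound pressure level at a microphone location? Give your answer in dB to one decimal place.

72.0 dB

Apply inverse-square spreading to bring every level to the receiver, then sum 10^(L/10).
air handling unit: 85 − 20·log₁₀(33.3/3.5) = 85 − 19.57 = 65.43 dB.
forklift: 82 − 20·log₁₀(13.3/3.5) = 82 − 11.60 = 70.40 dB.
packaged HVAC unit: 79 − 20·log₁₀(26.1/3.5) = 79 − 17.45 = 61.55 dB.
Σ 10^(L/10) = 1.590e+07 → L_total = 10·log₁₀(1.590e+07) = 72.01 dB.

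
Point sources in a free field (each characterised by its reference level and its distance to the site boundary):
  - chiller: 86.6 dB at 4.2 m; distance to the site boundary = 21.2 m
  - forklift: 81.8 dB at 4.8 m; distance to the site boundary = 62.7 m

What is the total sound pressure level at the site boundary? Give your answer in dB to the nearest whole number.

Apply inverse-square spreading to bring every level to the receiver, then sum 10^(L/10).
chiller: 86.6 − 20·log₁₀(21.2/4.2) = 86.6 − 14.06 = 72.54 dB.
forklift: 81.8 − 20·log₁₀(62.7/4.8) = 81.8 − 22.32 = 59.48 dB.
Σ 10^(L/10) = 1.883e+07 → L_total = 10·log₁₀(1.883e+07) = 72.75 dB.

73 dB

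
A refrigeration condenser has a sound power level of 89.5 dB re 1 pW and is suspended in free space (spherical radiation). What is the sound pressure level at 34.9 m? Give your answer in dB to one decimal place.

Free-field spherical radiation: L_p = L_w − 10·log₁₀(4π·r²), r = 34.9 m.
4π·r² = 1.531e+04 m², 10·log₁₀ of that is 41.849 dB.
L_p = 89.5 − 41.849 = 47.65 dB.

47.7 dB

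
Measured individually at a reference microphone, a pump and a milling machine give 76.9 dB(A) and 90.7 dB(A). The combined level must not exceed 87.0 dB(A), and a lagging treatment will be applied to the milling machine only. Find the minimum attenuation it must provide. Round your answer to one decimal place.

Fixed contribution from the other source: Σ 10^(L/10) = 10^(76.9/10) = 4.898e+07 (76.90 dB(A)).
The limit corresponds to 10^(87.0/10) = 5.012e+08; subtracting the fixed part leaves 4.522e+08 for the milling machine, i.e. 86.55 dB(A).
Required insertion loss = 90.7 − 86.55 = 4.15 dB.

4.1 dB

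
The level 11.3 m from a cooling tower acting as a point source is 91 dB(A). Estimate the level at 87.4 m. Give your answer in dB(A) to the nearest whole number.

For a point source, L₂ = L₁ − 20·log₁₀(r₂/r₁).
L₂ = 91 − 20·log₁₀(87.4/11.3) = 91 − 17.769 = 73.23 dB(A).

73 dB(A)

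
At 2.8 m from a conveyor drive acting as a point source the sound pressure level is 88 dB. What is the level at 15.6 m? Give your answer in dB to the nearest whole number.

Point-source attenuation: ΔL = 20·log₁₀(r₂/r₁) = 20·log₁₀(15.6/2.8) = 14.919 dB.
L₂ = 88 − 20·log₁₀(15.6/2.8) = 88 − 14.919 = 73.08 dB.

73 dB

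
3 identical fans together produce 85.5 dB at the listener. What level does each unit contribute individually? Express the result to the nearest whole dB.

81 dB

Dividing the total intensity by 3 lowers the level by 10·log₁₀ 3 = 4.771 dB: L₁ = 85.5 − 4.771.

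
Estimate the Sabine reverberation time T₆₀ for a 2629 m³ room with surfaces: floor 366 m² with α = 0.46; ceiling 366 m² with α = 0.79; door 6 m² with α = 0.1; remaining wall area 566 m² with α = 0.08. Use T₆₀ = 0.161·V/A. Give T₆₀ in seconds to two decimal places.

0.84 s

Summing Sᵢαᵢ: 366·0.46 + 366·0.79 + 6·0.1 + 566·0.08 = 503.38 m².
T₆₀ = 0.161 × 2629 / 503.38 = 0.841 s.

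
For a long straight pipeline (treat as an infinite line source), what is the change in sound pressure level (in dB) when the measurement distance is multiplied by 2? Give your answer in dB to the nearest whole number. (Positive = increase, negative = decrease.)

-3 dB

A line source loses 3 dB per doubling of distance; generally ΔL = −10·log₁₀(r₂/r₁).
ΔL = −10·log₁₀(2) = -3.01 dB.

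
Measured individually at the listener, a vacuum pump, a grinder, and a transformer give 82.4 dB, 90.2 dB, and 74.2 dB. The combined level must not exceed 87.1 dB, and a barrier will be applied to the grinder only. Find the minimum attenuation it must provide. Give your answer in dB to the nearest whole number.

5 dB

Fixed contribution from the other sources: Σ 10^(L/10) = 10^(82.4/10) + 10^(74.2/10) = 2.001e+08 (83.01 dB).
The limit corresponds to 10^(87.1/10) = 5.129e+08; subtracting the fixed part leaves 3.128e+08 for the grinder, i.e. 84.95 dB.
Required insertion loss = 90.2 − 84.95 = 5.25 dB.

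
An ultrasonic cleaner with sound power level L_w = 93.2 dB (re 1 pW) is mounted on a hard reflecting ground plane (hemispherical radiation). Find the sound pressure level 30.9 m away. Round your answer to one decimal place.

L_p = L_w − 10·log₁₀(2π·r²) with r = 30.9 m.
2π·r² = 5999 m², 10·log₁₀ of that is 37.781 dB.
L_p = 93.2 − 37.781 = 55.42 dB.

55.4 dB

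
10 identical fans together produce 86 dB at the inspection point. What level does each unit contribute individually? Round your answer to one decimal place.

Dividing the total intensity by 10 lowers the level by 10·log₁₀ 10 = 10.000 dB: L₁ = 86 − 10.000.

76.0 dB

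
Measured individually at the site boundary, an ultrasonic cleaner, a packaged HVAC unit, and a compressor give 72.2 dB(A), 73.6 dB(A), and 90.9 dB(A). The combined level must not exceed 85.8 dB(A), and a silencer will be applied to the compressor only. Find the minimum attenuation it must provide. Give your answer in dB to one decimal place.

5.6 dB

The untreated sources together contribute 10^(72.2/10) + 10^(73.6/10) = 3.950e+07, i.e. 75.97 dB(A).
To meet 85.8 dB(A) overall, the treated compressor may contribute at most 10^(85.8/10) − 3.950e+07 = 3.407e+08, i.e. 85.32 dB(A).
So the compressor must be reduced from 90.9 to 85.32 dB(A): IL = 5.58 dB.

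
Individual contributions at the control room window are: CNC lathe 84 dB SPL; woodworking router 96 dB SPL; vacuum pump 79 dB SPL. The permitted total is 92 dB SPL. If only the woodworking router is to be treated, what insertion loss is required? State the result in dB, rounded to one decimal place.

Fixed contribution from the other sources: Σ 10^(L/10) = 10^(84/10) + 10^(79/10) = 3.306e+08 (85.19 dB SPL).
The limit corresponds to 10^(92/10) = 1.585e+09; subtracting the fixed part leaves 1.254e+09 for the woodworking router, i.e. 90.98 dB SPL.
Required insertion loss = 96 − 90.98 = 5.02 dB.

5.0 dB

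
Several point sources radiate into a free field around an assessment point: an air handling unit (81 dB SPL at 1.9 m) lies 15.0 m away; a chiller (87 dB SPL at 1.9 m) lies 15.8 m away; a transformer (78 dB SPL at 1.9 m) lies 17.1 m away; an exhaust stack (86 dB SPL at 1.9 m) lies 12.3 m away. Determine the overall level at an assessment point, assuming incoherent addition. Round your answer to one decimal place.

72.9 dB SPL

First find each source's level at the receiver (point-source: −20·log₁₀(r/r_ref)), then combine on an intensity basis.
air handling unit: 81 − 20·log₁₀(15.0/1.9) = 81 − 17.95 = 63.05 dB SPL.
chiller: 87 − 20·log₁₀(15.8/1.9) = 87 − 18.40 = 68.60 dB SPL.
transformer: 78 − 20·log₁₀(17.1/1.9) = 78 − 19.08 = 58.92 dB SPL.
exhaust stack: 86 − 20·log₁₀(12.3/1.9) = 86 − 16.22 = 69.78 dB SPL.
Σ 10^(L/10) = 1.955e+07 → L_total = 10·log₁₀(1.955e+07) = 72.91 dB SPL.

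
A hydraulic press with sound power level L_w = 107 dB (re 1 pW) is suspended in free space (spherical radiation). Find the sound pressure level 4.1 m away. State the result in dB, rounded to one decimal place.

The power spreads over a sphere of area 4π·r², so L_p = L_w − 10·log₁₀(4π·r²).
4π·r² = 211.2 m², 10·log₁₀ of that is 23.248 dB.
L_p = 107 − 23.248 = 83.75 dB.

83.8 dB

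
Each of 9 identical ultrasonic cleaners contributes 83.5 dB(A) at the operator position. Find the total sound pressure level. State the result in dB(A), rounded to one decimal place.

L_total = L₁ + 10·log₁₀ N for N identical incoherent sources.
L_total = 83.5 + 10·log₁₀(9) = 83.5 + 9.542 = 93.04 dB(A).

93.0 dB(A)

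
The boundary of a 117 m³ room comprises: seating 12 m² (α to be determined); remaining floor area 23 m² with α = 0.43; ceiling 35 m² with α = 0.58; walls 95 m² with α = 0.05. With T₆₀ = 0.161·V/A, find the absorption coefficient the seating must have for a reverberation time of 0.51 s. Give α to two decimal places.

0.17

A = 0.161·V/T₆₀ = 0.161·117/0.51 = 36.94 m² sabins.
Absorption from the other surfaces = 23·0.43 + 35·0.58 + 95·0.05 = 34.94 m², so the seating must supply 2.00 m² over 12 m².
α = 2.00/12 = 0.166.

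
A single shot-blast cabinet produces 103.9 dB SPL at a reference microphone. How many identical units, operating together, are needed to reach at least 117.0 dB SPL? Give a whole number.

N identical sources give L₁ + 10·log₁₀ N, so require 10·log₁₀ N ≥ 117.0 − 103.9 = 13.1 dB.
N ≥ 10^(13.1/10) = 20.417, so N = 21.

21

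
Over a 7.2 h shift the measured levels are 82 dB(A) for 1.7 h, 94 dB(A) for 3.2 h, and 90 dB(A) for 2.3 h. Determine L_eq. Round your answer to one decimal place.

91.7 dB(A)

L_eq = 10·log₁₀[(1/T)·Σ tᵢ·10^(Lᵢ/10)] with T = 7.2 h.
Σ tᵢ·10^(Lᵢ/10) = 1.7·10^(82/10) + 3.2·10^(94/10) + 2.3·10^(90/10) = 1.061e+10.
L_eq = 10·log₁₀(1.061e+10/7.2) = 91.68 dB(A).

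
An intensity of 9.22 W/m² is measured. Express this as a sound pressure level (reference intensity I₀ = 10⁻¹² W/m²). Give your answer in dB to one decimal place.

129.6 dB

L = 10·log₁₀(I/I₀) = 10·log₁₀(9.22/10⁻¹²) = 10·log₁₀(9.22×10^12).
L = 10·(0.9647 + 12) = 129.65 dB.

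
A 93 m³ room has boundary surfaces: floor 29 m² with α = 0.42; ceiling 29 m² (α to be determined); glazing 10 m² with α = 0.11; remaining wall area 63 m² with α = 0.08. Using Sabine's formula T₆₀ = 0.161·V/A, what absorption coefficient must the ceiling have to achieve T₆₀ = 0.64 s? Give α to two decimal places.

A = 0.161·V/T₆₀ = 0.161·93/0.64 = 23.40 m² sabins.
Absorption from the other surfaces = 29·0.42 + 10·0.11 + 63·0.08 = 18.32 m², so the ceiling must supply 5.08 m² over 29 m².
α = 5.08/29 = 0.175.

0.18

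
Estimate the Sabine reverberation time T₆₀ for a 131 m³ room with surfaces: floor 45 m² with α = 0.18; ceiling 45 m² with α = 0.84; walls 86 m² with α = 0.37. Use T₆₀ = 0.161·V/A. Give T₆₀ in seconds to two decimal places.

0.27 s

A = Σ Sᵢαᵢ = 45·0.18 + 45·0.84 + 86·0.37 = 77.72 m².
T₆₀ = 0.161 × 131 / 77.72 = 0.271 s.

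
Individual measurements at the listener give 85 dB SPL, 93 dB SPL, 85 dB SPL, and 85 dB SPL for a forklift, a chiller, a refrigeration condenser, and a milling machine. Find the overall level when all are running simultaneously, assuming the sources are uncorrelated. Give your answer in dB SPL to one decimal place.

For uncorrelated sources the intensities add, so convert each level to linear form, sum, and take 10·log₁₀ of the total.
Σ 10^(L/10) = 10^(85/10) + 10^(93/10) + 10^(85/10) + 10^(85/10) = 2.944e+09.
L_total = 10·log₁₀(2.944e+09) = 94.69 dB SPL.

94.7 dB SPL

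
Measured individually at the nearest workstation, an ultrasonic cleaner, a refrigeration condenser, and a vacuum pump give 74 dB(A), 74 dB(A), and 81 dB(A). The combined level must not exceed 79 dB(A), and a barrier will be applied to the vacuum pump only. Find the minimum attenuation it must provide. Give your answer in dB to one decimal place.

6.3 dB

The untreated sources together contribute 10^(74/10) + 10^(74/10) = 5.024e+07, i.e. 77.01 dB(A).
To meet 79 dB(A) overall, the treated vacuum pump may contribute at most 10^(79/10) − 5.024e+07 = 2.920e+07, i.e. 74.65 dB(A).
So the vacuum pump must be reduced from 81 to 74.65 dB(A): IL = 6.35 dB.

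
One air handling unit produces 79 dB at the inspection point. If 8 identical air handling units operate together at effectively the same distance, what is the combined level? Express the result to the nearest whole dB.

88 dB

L_total = L₁ + 10·log₁₀ N for N identical incoherent sources.
L_total = 79 + 10·log₁₀(8) = 79 + 9.031 = 88.03 dB.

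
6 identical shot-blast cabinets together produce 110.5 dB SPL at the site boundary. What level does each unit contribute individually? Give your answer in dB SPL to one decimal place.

102.7 dB SPL

6 equal contributions raise the level by 10·log₁₀ 6 = 7.782 dB, so each unit alone gives 110.5 − 7.782.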